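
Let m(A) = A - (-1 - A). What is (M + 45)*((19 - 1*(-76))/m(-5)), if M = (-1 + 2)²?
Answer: -4370/9 ≈ -485.56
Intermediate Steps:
m(A) = 1 + 2*A (m(A) = A + (1 + A) = 1 + 2*A)
M = 1 (M = 1² = 1)
(M + 45)*((19 - 1*(-76))/m(-5)) = (1 + 45)*((19 - 1*(-76))/(1 + 2*(-5))) = 46*((19 + 76)/(1 - 10)) = 46*(95/(-9)) = 46*(95*(-⅑)) = 46*(-95/9) = -4370/9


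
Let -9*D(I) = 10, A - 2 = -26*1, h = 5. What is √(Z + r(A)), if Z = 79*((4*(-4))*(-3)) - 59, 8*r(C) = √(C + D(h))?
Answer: √(537552 + 6*I*√226)/12 ≈ 61.098 + 0.0051261*I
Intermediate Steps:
A = -24 (A = 2 - 26*1 = 2 - 26 = -24)
D(I) = -10/9 (D(I) = -⅑*10 = -10/9)
r(C) = √(-10/9 + C)/8 (r(C) = √(C - 10/9)/8 = √(-10/9 + C)/8)
Z = 3733 (Z = 79*(-16*(-3)) - 59 = 79*48 - 59 = 3792 - 59 = 3733)
√(Z + r(A)) = √(3733 + √(-10 + 9*(-24))/24) = √(3733 + √(-10 - 216)/24) = √(3733 + √(-226)/24) = √(3733 + (I*√226)/24) = √(3733 + I*√226/24)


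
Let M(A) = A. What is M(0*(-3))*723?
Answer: 0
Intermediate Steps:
M(0*(-3))*723 = (0*(-3))*723 = 0*723 = 0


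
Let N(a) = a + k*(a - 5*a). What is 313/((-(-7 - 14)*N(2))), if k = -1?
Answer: 313/210 ≈ 1.4905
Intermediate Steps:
N(a) = 5*a (N(a) = a - (a - 5*a) = a - (-4)*a = a + 4*a = 5*a)
313/((-(-7 - 14)*N(2))) = 313/((-(-7 - 14)*5*2)) = 313/((-(-21)*10)) = 313/((-1*(-210))) = 313/210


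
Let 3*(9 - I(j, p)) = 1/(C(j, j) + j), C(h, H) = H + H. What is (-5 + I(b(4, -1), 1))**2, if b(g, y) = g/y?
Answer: 21025/1296 ≈ 16.223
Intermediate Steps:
C(h, H) = 2*H
I(j, p) = 9 - 1/(9*j) (I(j, p) = 9 - 1/(3*(2*j + j)) = 9 - 1/(3*j)/3 = 9 - 1/(9*j))
(-5 + I(b(4, -1), 1))**2 = (-5 + (9 - 1/(9*(4/(-1)))))**2 = (-5 + (9 - 1/(9*(4*(-1)))))**2 = (-5 + (9 - 1/9/(-4)))**2 = (-5 + (9 - 1/9*(-1/4)))**2 = (-5 + (9 + 1/36))**2 = (-5 + 325/36)**2 = (145/36)**2 = 21025/1296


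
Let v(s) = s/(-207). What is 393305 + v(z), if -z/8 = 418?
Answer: 81417479/207 ≈ 3.9332e+5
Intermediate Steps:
z = -3344 (z = -8*418 = -3344)
v(s) = -s/207 (v(s) = s*(-1/207) = -s/207)
393305 + v(z) = 393305 - 1/207*(-3344) = 393305 + 3344/207 = 81417479/207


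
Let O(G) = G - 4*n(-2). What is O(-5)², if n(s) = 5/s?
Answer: 25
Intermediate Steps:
O(G) = 10 + G (O(G) = G - 20/(-2) = G - 20*(-1)/2 = G - 4*(-5/2) = G + 10 = 10 + G)
O(-5)² = (10 - 5)² = 5² = 25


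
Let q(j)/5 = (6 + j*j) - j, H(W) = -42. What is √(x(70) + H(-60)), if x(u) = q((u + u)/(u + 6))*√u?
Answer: √(-15162 + 13630*√70)/19 ≈ 16.550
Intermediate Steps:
q(j) = 30 - 5*j + 5*j² (q(j) = 5*((6 + j*j) - j) = 5*((6 + j²) - j) = 5*(6 + j² - j) = 30 - 5*j + 5*j²)
x(u) = √u*(30 - 10*u/(6 + u) + 20*u²/(6 + u)²) (x(u) = (30 - 5*(u + u)/(u + 6) + 5*((u + u)/(u + 6))²)*√u = (30 - 5*2*u/(6 + u) + 5*((2*u)/(6 + u))²)*√u = (30 - 10*u/(6 + u) + 5*(2*u/(6 + u))²)*√u = (30 - 10*u/(6 + u) + 5*(4*u²/(6 + u)²))*√u = (30 - 10*u/(6 + u) + 20*u²/(6 + u)²)*√u = √u*(30 - 10*u/(6 + u) + 20*u²/(6 + u)²))
√(x(70) + H(-60)) = √(√70*(1080 + 40*70² + 300*70)/(36 + 70² + 12*70) - 42) = √(√70*(1080 + 40*4900 + 21000)/(36 + 4900 + 840) - 42) = √(√70*(1080 + 196000 + 21000)/5776 - 42) = √(√70*(1/5776)*218080 - 42) = √(13630*√70/361 - 42) = √(-42 + 13630*√70/361)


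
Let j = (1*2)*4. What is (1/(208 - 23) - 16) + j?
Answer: -1479/185 ≈ -7.9946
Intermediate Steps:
j = 8 (j = 2*4 = 8)
(1/(208 - 23) - 16) + j = (1/(208 - 23) - 16) + 8 = (1/185 - 16) + 8 = -2959/185 + 8 = -1479/185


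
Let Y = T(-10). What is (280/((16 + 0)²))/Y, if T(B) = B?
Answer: -7/64 ≈ -0.10938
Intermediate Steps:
Y = -10
(280/((16 + 0)²))/Y = (280/((16 + 0)²))/(-10) = (280/(16²))*(-⅒) = (280/256)*(-⅒) = (280*(1/256))*(-⅒) = (35/32)*(-⅒) = -7/64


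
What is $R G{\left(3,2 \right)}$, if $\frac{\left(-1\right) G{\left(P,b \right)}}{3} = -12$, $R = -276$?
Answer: $-9936$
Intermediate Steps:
$G{\left(P,b \right)} = 36$ ($G{\left(P,b \right)} = \left(-3\right) \left(-12\right) = 36$)
$R G{\left(3,2 \right)} = \left(-276\right) 36 = -9936$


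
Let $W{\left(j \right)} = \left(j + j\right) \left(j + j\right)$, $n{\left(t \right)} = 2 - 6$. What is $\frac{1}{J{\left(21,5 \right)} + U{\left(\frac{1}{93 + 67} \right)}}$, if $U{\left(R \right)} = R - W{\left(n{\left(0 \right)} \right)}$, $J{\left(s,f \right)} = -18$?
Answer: $- \frac{160}{13119} \approx -0.012196$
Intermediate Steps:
$n{\left(t \right)} = -4$ ($n{\left(t \right)} = 2 - 6 = -4$)
$W{\left(j \right)} = 4 j^{2}$ ($W{\left(j \right)} = 2 j 2 j = 4 j^{2}$)
$U{\left(R \right)} = -64 + R$ ($U{\left(R \right)} = R - 4 \left(-4\right)^{2} = R - 4 \cdot 16 = R - 64 = -64 + R$)
$\frac{1}{J{\left(21,5 \right)} + U{\left(\frac{1}{93 + 67} \right)}} = \frac{1}{-18 - \left(64 - \frac{1}{93 + 67}\right)} = \frac{1}{-18 - \left(64 - \frac{1}{160}\right)} = \frac{1}{-18 + \left(-64 + \frac{1}{160}\right)} = \frac{1}{-18 - \frac{10239}{160}} = \frac{1}{- \frac{13119}{160}} = - \frac{160}{13119}$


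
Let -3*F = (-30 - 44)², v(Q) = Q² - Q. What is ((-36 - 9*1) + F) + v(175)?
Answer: 85739/3 ≈ 28580.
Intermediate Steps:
F = -5476/3 (F = -(-30 - 44)²/3 = -⅓*(-74)² = -⅓*5476 = -5476/3 ≈ -1825.3)
((-36 - 9*1) + F) + v(175) = ((-36 - 9*1) - 5476/3) + 175*(-1 + 175) = ((-36 - 9) - 5476/3) + 175*174 = (-45 - 5476/3) + 30450 = -5611/3 + 30450 = 85739/3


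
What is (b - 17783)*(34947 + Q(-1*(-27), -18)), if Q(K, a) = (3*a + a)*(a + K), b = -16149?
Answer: -1163833668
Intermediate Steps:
Q(K, a) = 4*a*(K + a) (Q(K, a) = (4*a)*(K + a) = 4*a*(K + a))
(b - 17783)*(34947 + Q(-1*(-27), -18)) = (-16149 - 17783)*(34947 + 4*(-18)*(-1*(-27) - 18)) = -33932*(34947 + 4*(-18)*(27 - 18)) = -33932*(34947 + 4*(-18)*9) = -33932*(34947 - 648) = -33932*34299 = -1163833668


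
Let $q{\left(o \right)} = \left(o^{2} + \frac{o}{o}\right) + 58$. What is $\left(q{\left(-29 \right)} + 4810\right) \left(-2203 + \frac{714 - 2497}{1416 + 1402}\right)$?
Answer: $- \frac{17729084635}{1409} \approx -1.2583 \cdot 10^{7}$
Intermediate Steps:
$q{\left(o \right)} = 59 + o^{2}$ ($q{\left(o \right)} = \left(o^{2} + 1\right) + 58 = \left(1 + o^{2}\right) + 58 = 59 + o^{2}$)
$\left(q{\left(-29 \right)} + 4810\right) \left(-2203 + \frac{714 - 2497}{1416 + 1402}\right) = \left(\left(59 + \left(-29\right)^{2}\right) + 4810\right) \left(-2203 + \frac{714 - 2497}{1416 + 1402}\right) = \left(\left(59 + 841\right) + 4810\right) \left(-2203 - \frac{1783}{2818}\right) = \left(900 + 4810\right) \left(-2203 - \frac{1783}{2818}\right) = 5710 \left(-2203 - \frac{1783}{2818}\right) = 5710 \left(- \frac{6209837}{2818}\right) = - \frac{17729084635}{1409}$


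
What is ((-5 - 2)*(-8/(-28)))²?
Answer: 4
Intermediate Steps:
((-5 - 2)*(-8/(-28)))² = (-(-56)*(-1)/28)² = (-7*2/7)² = (-2)² = 4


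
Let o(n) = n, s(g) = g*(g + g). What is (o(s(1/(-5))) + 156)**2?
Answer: 15225604/625 ≈ 24361.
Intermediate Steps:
s(g) = 2*g**2 (s(g) = g*(2*g) = 2*g**2)
(o(s(1/(-5))) + 156)**2 = (2*(1/(-5))**2 + 156)**2 = (2*(-1/5)**2 + 156)**2 = (2*(1/25) + 156)**2 = (2/25 + 156)**2 = (3902/25)**2 = 15225604/625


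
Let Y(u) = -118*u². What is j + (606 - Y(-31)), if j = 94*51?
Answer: 118798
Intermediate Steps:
j = 4794
j + (606 - Y(-31)) = 4794 + (606 - (-118)*(-31)²) = 4794 + (606 - (-118)*961) = 4794 + (606 - 1*(-113398)) = 4794 + (606 + 113398) = 4794 + 114004 = 118798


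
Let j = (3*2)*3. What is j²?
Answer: 324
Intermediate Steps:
j = 18 (j = 6*3 = 18)
j² = 18² = 324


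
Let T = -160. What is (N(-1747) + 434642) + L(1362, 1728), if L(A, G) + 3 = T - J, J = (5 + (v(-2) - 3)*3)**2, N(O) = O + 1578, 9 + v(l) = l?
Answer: 432941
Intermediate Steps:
v(l) = -9 + l
N(O) = 1578 + O
J = 1369 (J = (5 + ((-9 - 2) - 3)*3)**2 = (5 + (-11 - 3)*3)**2 = (5 - 14*3)**2 = (5 - 42)**2 = (-37)**2 = 1369)
L(A, G) = -1532 (L(A, G) = -3 + (-160 - 1*1369) = -3 + (-160 - 1369) = -3 - 1529 = -1532)
(N(-1747) + 434642) + L(1362, 1728) = ((1578 - 1747) + 434642) - 1532 = (-169 + 434642) - 1532 = 434473 - 1532 = 432941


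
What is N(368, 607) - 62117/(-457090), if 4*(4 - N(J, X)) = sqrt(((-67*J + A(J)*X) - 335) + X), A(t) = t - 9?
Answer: 1890477/457090 - sqrt(193529)/4 ≈ -105.84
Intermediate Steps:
A(t) = -9 + t
N(J, X) = 4 - sqrt(-335 + X - 67*J + X*(-9 + J))/4 (N(J, X) = 4 - sqrt(((-67*J + (-9 + J)*X) - 335) + X)/4 = 4 - sqrt(((-67*J + X*(-9 + J)) - 335) + X)/4 = 4 - sqrt((-335 - 67*J + X*(-9 + J)) + X)/4 = 4 - sqrt(-335 + X - 67*J + X*(-9 + J))/4)
N(368, 607) - 62117/(-457090) = (4 - sqrt(-335 + 607 - 67*368 + 607*(-9 + 368))/4) - 62117/(-457090) = (4 - sqrt(-335 + 607 - 24656 + 607*359)/4) - 62117*(-1)/457090 = (4 - sqrt(-335 + 607 - 24656 + 217913)/4) - 1*(-62117/457090) = (4 - sqrt(193529)/4) + 62117/457090 = 1890477/457090 - sqrt(193529)/4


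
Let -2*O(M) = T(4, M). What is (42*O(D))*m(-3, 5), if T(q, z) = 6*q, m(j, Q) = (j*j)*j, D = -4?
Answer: 13608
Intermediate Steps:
m(j, Q) = j³ (m(j, Q) = j²*j = j³)
O(M) = -12 (O(M) = -3*4 = -½*24 = -12)
(42*O(D))*m(-3, 5) = (42*(-12))*(-3)³ = -504*(-27) = 13608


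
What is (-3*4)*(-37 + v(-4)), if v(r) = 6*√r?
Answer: 444 - 144*I ≈ 444.0 - 144.0*I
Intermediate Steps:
(-3*4)*(-37 + v(-4)) = (-3*4)*(-37 + 6*√(-4)) = -12*(-37 + 6*(2*I)) = -12*(-37 + 12*I) = 444 - 144*I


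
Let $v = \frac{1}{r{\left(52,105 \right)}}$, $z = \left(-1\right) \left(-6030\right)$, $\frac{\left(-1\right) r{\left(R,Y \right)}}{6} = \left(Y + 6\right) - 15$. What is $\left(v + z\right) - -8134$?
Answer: $\frac{8158463}{576} \approx 14164.0$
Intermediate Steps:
$r{\left(R,Y \right)} = 54 - 6 Y$ ($r{\left(R,Y \right)} = - 6 \left(\left(Y + 6\right) - 15\right) = - 6 \left(\left(6 + Y\right) - 15\right) = - 6 \left(-9 + Y\right) = 54 - 6 Y$)
$z = 6030$
$v = - \frac{1}{576}$ ($v = \frac{1}{54 - 630} = \frac{1}{-576} = - \frac{1}{576} \approx -0.0017361$)
$\left(v + z\right) - -8134 = \left(- \frac{1}{576} + 6030\right) - -8134 = \frac{3473279}{576} + 8134 = \frac{8158463}{576}$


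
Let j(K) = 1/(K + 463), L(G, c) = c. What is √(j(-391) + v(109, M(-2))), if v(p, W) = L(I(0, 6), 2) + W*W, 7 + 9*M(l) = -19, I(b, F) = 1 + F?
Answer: 7*√274/36 ≈ 3.2186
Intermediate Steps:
M(l) = -26/9 (M(l) = -7/9 + (⅑)*(-19) = -7/9 - 19/9 = -26/9)
j(K) = 1/(463 + K)
v(p, W) = 2 + W² (v(p, W) = 2 + W*W = 2 + W²)
√(j(-391) + v(109, M(-2))) = √(1/(463 - 391) + (2 + (-26/9)²)) = √(1/72 + (2 + 676/81)) = √(1/72 + 838/81) = √(6713/648) = 7*√274/36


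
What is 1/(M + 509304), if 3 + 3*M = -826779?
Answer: 1/233710 ≈ 4.2788e-6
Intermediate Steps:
M = -275594 (M = -1 + (1/3)*(-826779) = -1 - 275593 = -275594)
1/(M + 509304) = 1/(-275594 + 509304) = 1/233710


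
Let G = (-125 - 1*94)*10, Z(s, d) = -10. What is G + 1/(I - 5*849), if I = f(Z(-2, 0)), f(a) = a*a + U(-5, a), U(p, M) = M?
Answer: -9099451/4155 ≈ -2190.0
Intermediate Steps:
f(a) = a + a**2 (f(a) = a*a + a = a**2 + a = a + a**2)
I = 90 (I = -10*(1 - 10) = -10*(-9) = 90)
G = -2190 (G = (-125 - 94)*10 = -219*10 = -2190)
G + 1/(I - 5*849) = -2190 + 1/(90 - 5*849) = -2190 + 1/(90 - 4245) = -2190 + 1/(-4155) = -2190 - 1/4155 = -9099451/4155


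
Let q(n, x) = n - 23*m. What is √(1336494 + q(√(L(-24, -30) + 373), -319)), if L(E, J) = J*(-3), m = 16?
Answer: √(1336126 + √463) ≈ 1155.9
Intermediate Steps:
L(E, J) = -3*J
q(n, x) = -368 + n (q(n, x) = n - 23*16 = n - 368 = -368 + n)
√(1336494 + q(√(L(-24, -30) + 373), -319)) = √(1336494 + (-368 + √(-3*(-30) + 373))) = √(1336494 + (-368 + √(90 + 373))) = √(1336494 + (-368 + √463)) = √(1336126 + √463)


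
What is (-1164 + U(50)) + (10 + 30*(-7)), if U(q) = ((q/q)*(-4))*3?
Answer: -1376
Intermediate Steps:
U(q) = -12 (U(q) = (1*(-4))*3 = -4*3 = -12)
(-1164 + U(50)) + (10 + 30*(-7)) = (-1164 - 12) + (10 + 30*(-7)) = -1176 + (10 - 210) = -1176 - 200 = -1376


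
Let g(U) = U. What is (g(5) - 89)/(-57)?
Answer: 28/19 ≈ 1.4737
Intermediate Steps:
(g(5) - 89)/(-57) = (5 - 89)/(-57) = -84*(-1/57) = 28/19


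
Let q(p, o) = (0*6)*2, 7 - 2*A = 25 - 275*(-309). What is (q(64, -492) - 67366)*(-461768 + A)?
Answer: 33970282307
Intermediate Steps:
A = -84993/2 (A = 7/2 - (25 - 275*(-309))/2 = 7/2 - (25 + 84975)/2 = 7/2 - ½*85000 = 7/2 - 42500 = -84993/2 ≈ -42497.)
q(p, o) = 0 (q(p, o) = 0*2 = 0)
(q(64, -492) - 67366)*(-461768 + A) = (0 - 67366)*(-461768 - 84993/2) = -67366*(-1008529/2) = 33970282307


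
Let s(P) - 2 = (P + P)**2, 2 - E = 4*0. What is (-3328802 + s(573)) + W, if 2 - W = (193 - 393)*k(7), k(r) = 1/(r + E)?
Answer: -18139138/9 ≈ -2.0155e+6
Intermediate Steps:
E = 2 (E = 2 - 4*0 = 2 - 1*0 = 2 + 0 = 2)
k(r) = 1/(2 + r) (k(r) = 1/(r + 2) = 1/(2 + r))
s(P) = 2 + 4*P**2 (s(P) = 2 + (P + P)**2 = 2 + (2*P)**2 = 2 + 4*P**2)
W = 218/9 (W = 2 - (193 - 393)/(2 + 7) = 2 - (-200)/9 = 2 - 1*(-200/9) = 2 + 200/9 = 218/9 ≈ 24.222)
(-3328802 + s(573)) + W = (-3328802 + (2 + 4*573**2)) + 218/9 = (-3328802 + (2 + 4*328329)) + 218/9 = (-3328802 + (2 + 1313316)) + 218/9 = (-3328802 + 1313318) + 218/9 = -2015484 + 218/9 = -18139138/9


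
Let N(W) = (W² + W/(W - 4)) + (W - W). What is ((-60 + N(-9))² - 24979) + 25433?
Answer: 156250/169 ≈ 924.56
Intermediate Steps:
N(W) = W² + W/(-4 + W) (N(W) = (W² + W/(-4 + W)) + 0 = W² + W/(-4 + W))
((-60 + N(-9))² - 24979) + 25433 = ((-60 - 9*(1 + (-9)² - 4*(-9))/(-4 - 9))² - 24979) + 25433 = ((-60 - 9*(1 + 81 + 36)/(-13))² - 24979) + 25433 = ((-60 - 9*(-1/13)*118)² - 24979) + 25433 = ((-60 + 1062/13)² - 24979) + 25433 = ((282/13)² - 24979) + 25433 = (79524/169 - 24979) + 25433 = -4141927/169 + 25433 = 156250/169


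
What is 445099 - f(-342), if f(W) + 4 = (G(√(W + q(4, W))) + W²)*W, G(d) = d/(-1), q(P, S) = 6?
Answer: 40446791 - 1368*I*√21 ≈ 4.0447e+7 - 6269.0*I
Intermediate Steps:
G(d) = -d (G(d) = d*(-1) = -d)
f(W) = -4 + W*(W² - √(6 + W)) (f(W) = -4 + (-√(W + 6) + W²)*W = -4 + (-√(6 + W) + W²)*W = -4 + (W² - √(6 + W))*W = -4 + W*(W² - √(6 + W)))
445099 - f(-342) = 445099 - (-4 + (-342)³ - 1*(-342)*√(6 - 342)) = 445099 - (-4 - 40001688 - 1*(-342)*√(-336)) = 445099 - (-4 - 40001688 - 1*(-342)*4*I*√21) = 445099 - (-4 - 40001688 + 1368*I*√21) = 445099 - (-40001692 + 1368*I*√21) = 445099 + (40001692 - 1368*I*√21) = 40446791 - 1368*I*√21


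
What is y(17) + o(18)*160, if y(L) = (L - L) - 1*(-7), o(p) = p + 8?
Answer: 4167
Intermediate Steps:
o(p) = 8 + p
y(L) = 7 (y(L) = 0 + 7 = 7)
y(17) + o(18)*160 = 7 + (8 + 18)*160 = 7 + 26*160 = 7 + 4160 = 4167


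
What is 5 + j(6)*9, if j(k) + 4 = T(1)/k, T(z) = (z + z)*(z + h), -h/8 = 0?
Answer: -28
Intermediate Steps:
h = 0 (h = -8*0 = 0)
T(z) = 2*z² (T(z) = (z + z)*(z + 0) = (2*z)*z = 2*z²)
j(k) = -4 + 2/k (j(k) = -4 + (2*1²)/k = -4 + (2*1)/k = -4 + 2/k)
5 + j(6)*9 = 5 + (-4 + 2/6)*9 = 5 + (-4 + 2*(⅙))*9 = 5 + (-4 + ⅓)*9 = 5 - 11/3*9 = 5 - 33 = -28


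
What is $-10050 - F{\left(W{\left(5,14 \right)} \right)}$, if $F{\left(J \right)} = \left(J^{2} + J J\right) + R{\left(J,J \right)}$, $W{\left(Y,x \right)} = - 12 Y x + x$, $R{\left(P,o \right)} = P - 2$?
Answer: $-1373774$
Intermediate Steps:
$R{\left(P,o \right)} = -2 + P$ ($R{\left(P,o \right)} = P - 2 = -2 + P$)
$W{\left(Y,x \right)} = x - 12 Y x$ ($W{\left(Y,x \right)} = - 12 Y x + x = x - 12 Y x$)
$F{\left(J \right)} = -2 + J + 2 J^{2}$ ($F{\left(J \right)} = \left(J^{2} + J J\right) + \left(-2 + J\right) = \left(J^{2} + J^{2}\right) + \left(-2 + J\right) = 2 J^{2} + \left(-2 + J\right) = -2 + J + 2 J^{2}$)
$-10050 - F{\left(W{\left(5,14 \right)} \right)} = -10050 - \left(-2 + 14 \left(1 - 60\right) + 2 \left(14 \left(1 - 60\right)\right)^{2}\right) = -10050 - \left(-2 + 14 \left(-59\right) + 2 \left(14 \left(-59\right)\right)^{2}\right) = -10050 - \left(-2 - 826 + 2 \left(-826\right)^{2}\right) = -10050 - \left(-2 - 826 + 2 \cdot 682276\right) = -10050 - \left(-2 - 826 + 1364552\right) = -10050 - 1363724 = -1373774$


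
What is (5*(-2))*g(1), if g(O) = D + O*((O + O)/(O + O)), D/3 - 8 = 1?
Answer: -280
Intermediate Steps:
D = 27 (D = 24 + 3*1 = 24 + 3 = 27)
g(O) = 27 + O (g(O) = 27 + O*((O + O)/(O + O)) = 27 + O*((2*O)/((2*O))) = 27 + O*((2*O)*(1/(2*O))) = 27 + O*1 = 27 + O)
(5*(-2))*g(1) = (5*(-2))*(27 + 1) = -10*28 = -280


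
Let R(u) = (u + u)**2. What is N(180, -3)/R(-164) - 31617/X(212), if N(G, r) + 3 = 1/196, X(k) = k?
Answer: -166672714183/1117582592 ≈ -149.14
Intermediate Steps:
R(u) = 4*u**2 (R(u) = (2*u)**2 = 4*u**2)
N(G, r) = -587/196 (N(G, r) = -3 + 1/196 = -587/196)
N(180, -3)/R(-164) - 31617/X(212) = -587/(196*(4*(-164)**2)) - 31617/212 = -587/(196*(4*26896)) - 31617*1/212 = -587/196/107584 - 31617/212 = -587/196*1/107584 - 31617/212 = -587/21086464 - 31617/212 = -166672714183/1117582592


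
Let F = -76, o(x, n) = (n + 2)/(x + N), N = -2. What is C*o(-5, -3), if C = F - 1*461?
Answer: -537/7 ≈ -76.714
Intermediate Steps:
o(x, n) = (2 + n)/(-2 + x) (o(x, n) = (n + 2)/(x - 2) = (2 + n)/(-2 + x))
C = -537 (C = -76 - 1*461 = -76 - 461 = -537)
C*o(-5, -3) = -537*(2 - 3)/(-2 - 5) = -537*(-1)/(-7) = -(-537)*(-1)/7 = -537*⅐ = -537/7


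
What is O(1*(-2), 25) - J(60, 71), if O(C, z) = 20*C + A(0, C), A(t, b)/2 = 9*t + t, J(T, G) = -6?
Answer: -34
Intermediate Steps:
A(t, b) = 20*t (A(t, b) = 2*(9*t + t) = 2*(10*t) = 20*t)
O(C, z) = 20*C (O(C, z) = 20*C + 20*0 = 20*C + 0 = 20*C)
O(1*(-2), 25) - J(60, 71) = 20*(1*(-2)) - 1*(-6) = 20*(-2) + 6 = -40 + 6 = -34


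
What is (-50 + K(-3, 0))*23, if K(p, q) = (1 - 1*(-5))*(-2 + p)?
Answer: -1840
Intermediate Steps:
K(p, q) = -12 + 6*p (K(p, q) = (1 + 5)*(-2 + p) = 6*(-2 + p) = -12 + 6*p)
(-50 + K(-3, 0))*23 = (-50 + (-12 + 6*(-3)))*23 = (-50 + (-12 - 18))*23 = (-50 - 30)*23 = -80*23 = -1840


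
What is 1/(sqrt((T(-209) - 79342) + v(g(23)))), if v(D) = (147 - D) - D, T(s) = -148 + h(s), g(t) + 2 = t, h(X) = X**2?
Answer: -I*sqrt(8926)/17852 ≈ -0.0052923*I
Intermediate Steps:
g(t) = -2 + t
T(s) = -148 + s**2
v(D) = 147 - 2*D
1/(sqrt((T(-209) - 79342) + v(g(23)))) = 1/(sqrt(((-148 + (-209)**2) - 79342) + (147 - 2*(-2 + 23)))) = 1/(sqrt(((-148 + 43681) - 79342) + (147 - 2*21))) = 1/(sqrt((43533 - 79342) + (147 - 42))) = 1/(sqrt(-35809 + 105)) = 1/(sqrt(-35704)) = 1/(2*I*sqrt(8926)) = -I*sqrt(8926)/17852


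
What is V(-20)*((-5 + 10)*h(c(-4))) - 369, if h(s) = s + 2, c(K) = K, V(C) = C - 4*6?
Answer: 71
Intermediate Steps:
V(C) = -24 + C (V(C) = C - 24 = -24 + C)
h(s) = 2 + s
V(-20)*((-5 + 10)*h(c(-4))) - 369 = (-24 - 20)*((-5 + 10)*(2 - 4)) - 369 = -220*(-2) - 369 = -44*(-10) - 369 = 440 - 369 = 71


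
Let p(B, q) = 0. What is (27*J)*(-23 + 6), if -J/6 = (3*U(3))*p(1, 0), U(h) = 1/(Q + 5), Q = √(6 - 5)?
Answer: 0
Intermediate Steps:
Q = 1 (Q = √1 = 1)
U(h) = ⅙ (U(h) = 1/(1 + 5) = 1/6 = ⅙)
J = 0 (J = -6*3*(⅙)*0 = -3*0 = -6*0 = 0)
(27*J)*(-23 + 6) = (27*0)*(-23 + 6) = 0*(-17) = 0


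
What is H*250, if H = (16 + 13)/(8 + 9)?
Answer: 7250/17 ≈ 426.47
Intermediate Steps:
H = 29/17 ≈ 1.7059
H*250 = (29/17)*250 = 7250/17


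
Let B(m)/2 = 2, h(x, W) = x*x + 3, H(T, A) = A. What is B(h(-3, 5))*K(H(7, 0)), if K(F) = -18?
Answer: -72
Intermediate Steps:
h(x, W) = 3 + x² (h(x, W) = x² + 3 = 3 + x²)
B(m) = 4 (B(m) = 2*2 = 4)
B(h(-3, 5))*K(H(7, 0)) = 4*(-18) = -72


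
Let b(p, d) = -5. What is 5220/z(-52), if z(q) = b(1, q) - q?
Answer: 5220/47 ≈ 111.06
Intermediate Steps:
z(q) = -5 - q
5220/z(-52) = 5220/(-5 - 1*(-52)) = 5220/(-5 + 52) = 5220/47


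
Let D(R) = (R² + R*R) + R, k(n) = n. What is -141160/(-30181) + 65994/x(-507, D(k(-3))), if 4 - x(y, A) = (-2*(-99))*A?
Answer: -786542177/44758423 ≈ -17.573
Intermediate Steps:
D(R) = R + 2*R² (D(R) = (R² + R²) + R = 2*R² + R = R + 2*R²)
x(y, A) = 4 - 198*A (x(y, A) = 4 - (-2*(-99))*A = 4 - 198*A)
-141160/(-30181) + 65994/x(-507, D(k(-3))) = -141160/(-30181) + 65994/(4 - (-594)*(1 + 2*(-3))) = -141160*(-1/30181) + 65994/(4 - (-594)*(1 - 6)) = 141160/30181 + 65994/(4 - (-594)*(-5)) = 141160/30181 + 65994/(4 - 198*15) = 141160/30181 + 65994/(4 - 2970) = 141160/30181 + 65994/(-2966) = 141160/30181 + 65994*(-1/2966) = 141160/30181 - 32997/1483 = -786542177/44758423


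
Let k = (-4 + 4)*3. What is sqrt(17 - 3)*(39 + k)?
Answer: 39*sqrt(14) ≈ 145.92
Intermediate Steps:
k = 0 (k = 0*3 = 0)
sqrt(17 - 3)*(39 + k) = sqrt(17 - 3)*(39 + 0) = sqrt(14)*39 = 39*sqrt(14)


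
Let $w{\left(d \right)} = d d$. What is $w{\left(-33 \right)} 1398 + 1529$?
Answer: $1523951$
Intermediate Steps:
$w{\left(d \right)} = d^{2}$
$w{\left(-33 \right)} 1398 + 1529 = \left(-33\right)^{2} \cdot 1398 + 1529 = 1089 \cdot 1398 + 1529 = 1522422 + 1529 = 1523951$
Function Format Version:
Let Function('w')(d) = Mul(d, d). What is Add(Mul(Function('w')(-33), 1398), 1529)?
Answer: 1523951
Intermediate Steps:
Function('w')(d) = Pow(d, 2)
Add(Mul(Function('w')(-33), 1398), 1529) = Add(Mul(Pow(-33, 2), 1398), 1529) = Add(Mul(1089, 1398), 1529) = Add(1522422, 1529) = 1523951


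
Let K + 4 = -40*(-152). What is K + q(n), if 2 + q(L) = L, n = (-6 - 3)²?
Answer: 6155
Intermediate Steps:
n = 81 (n = (-9)² = 81)
K = 6076 (K = -4 - 40*(-152) = -4 + 6080 = 6076)
q(L) = -2 + L
K + q(n) = 6076 + (-2 + 81) = 6076 + 79 = 6155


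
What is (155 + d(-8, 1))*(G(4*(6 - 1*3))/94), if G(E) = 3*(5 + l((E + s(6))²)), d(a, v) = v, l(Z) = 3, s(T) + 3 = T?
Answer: 1872/47 ≈ 39.830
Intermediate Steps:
s(T) = -3 + T
G(E) = 24 (G(E) = 3*(5 + 3) = 3*8 = 24)
(155 + d(-8, 1))*(G(4*(6 - 1*3))/94) = (155 + 1)*(24/94) = 156*(24*(1/94)) = 156*(12/47) = 1872/47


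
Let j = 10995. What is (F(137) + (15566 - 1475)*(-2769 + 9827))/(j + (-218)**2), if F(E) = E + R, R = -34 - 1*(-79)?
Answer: 99454460/58519 ≈ 1699.5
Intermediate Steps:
R = 45 (R = -34 + 79 = 45)
F(E) = 45 + E (F(E) = E + 45 = 45 + E)
(F(137) + (15566 - 1475)*(-2769 + 9827))/(j + (-218)**2) = ((45 + 137) + (15566 - 1475)*(-2769 + 9827))/(10995 + (-218)**2) = (182 + 14091*7058)/(10995 + 47524) = (182 + 99454278)/58519 = 99454460*(1/58519) = 99454460/58519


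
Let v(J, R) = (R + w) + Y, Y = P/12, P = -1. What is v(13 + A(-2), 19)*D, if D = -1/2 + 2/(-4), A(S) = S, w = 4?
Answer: -275/12 ≈ -22.917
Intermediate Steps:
Y = -1/12 ≈ -0.083333
v(J, R) = 47/12 + R (v(J, R) = (R + 4) - 1/12 = (4 + R) - 1/12 = 47/12 + R)
D = -1 (D = -1*1/2 + 2*(-1/4) = -1/2 - 1/2 = -1)
v(13 + A(-2), 19)*D = (47/12 + 19)*(-1) = (275/12)*(-1) = -275/12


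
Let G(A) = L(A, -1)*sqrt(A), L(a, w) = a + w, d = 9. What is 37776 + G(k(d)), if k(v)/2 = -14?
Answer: 37776 - 58*I*sqrt(7) ≈ 37776.0 - 153.45*I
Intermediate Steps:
k(v) = -28 (k(v) = 2*(-14) = -28)
G(A) = sqrt(A)*(-1 + A) (G(A) = (A - 1)*sqrt(A) = (-1 + A)*sqrt(A) = sqrt(A)*(-1 + A))
37776 + G(k(d)) = 37776 + sqrt(-28)*(-1 - 28) = 37776 + (2*I*sqrt(7))*(-29) = 37776 - 58*I*sqrt(7)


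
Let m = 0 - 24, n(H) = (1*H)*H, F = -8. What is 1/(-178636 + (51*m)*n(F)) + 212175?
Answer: 54523034099/256972 ≈ 2.1218e+5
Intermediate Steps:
n(H) = H² (n(H) = H*H = H²)
m = -24
1/(-178636 + (51*m)*n(F)) + 212175 = 1/(-178636 + (51*(-24))*(-8)²) + 212175 = 1/(-178636 - 1224*64) + 212175 = 1/(-178636 - 78336) + 212175 = 1/(-256972) + 212175 = -1/256972 + 212175 = 54523034099/256972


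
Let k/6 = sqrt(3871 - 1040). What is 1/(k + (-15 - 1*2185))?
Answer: -550/1184521 - 3*sqrt(2831)/2369042 ≈ -0.00053170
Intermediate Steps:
k = 6*sqrt(2831) (k = 6*sqrt(3871 - 1040) = 6*sqrt(2831) ≈ 319.24)
1/(k + (-15 - 1*2185)) = 1/(6*sqrt(2831) + (-15 - 1*2185)) = 1/(6*sqrt(2831) + (-15 - 2185)) = 1/(6*sqrt(2831) - 2200) = 1/(-2200 + 6*sqrt(2831))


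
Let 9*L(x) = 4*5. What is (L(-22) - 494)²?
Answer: 19589476/81 ≈ 2.4185e+5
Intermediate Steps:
L(x) = 20/9 (L(x) = (4*5)/9 = (⅑)*20 = 20/9)
(L(-22) - 494)² = (20/9 - 494)² = (-4426/9)² = 19589476/81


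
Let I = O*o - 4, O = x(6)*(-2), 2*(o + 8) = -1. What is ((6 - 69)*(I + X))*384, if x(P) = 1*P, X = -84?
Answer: -338688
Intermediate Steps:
o = -17/2 (o = -8 + (1/2)*(-1) = -8 - 1/2 = -17/2 ≈ -8.5000)
x(P) = P
O = -12 (O = 6*(-2) = -12)
I = 98 (I = -12*(-17/2) - 4 = 102 - 4 = 98)
((6 - 69)*(I + X))*384 = ((6 - 69)*(98 - 84))*384 = -63*14*384 = -882*384 = -338688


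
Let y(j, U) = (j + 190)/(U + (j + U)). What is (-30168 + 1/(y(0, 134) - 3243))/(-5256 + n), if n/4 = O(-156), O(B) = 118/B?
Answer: 255586511505/44555025317 ≈ 5.7364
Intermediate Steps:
y(j, U) = (190 + j)/(j + 2*U) (y(j, U) = (190 + j)/(U + (U + j)) = (190 + j)/(j + 2*U))
n = -118/39 (n = 4*(118/(-156)) = 4*(118*(-1/156)) = 4*(-59/78) = -118/39 ≈ -3.0256)
(-30168 + 1/(y(0, 134) - 3243))/(-5256 + n) = (-30168 + 1/((190 + 0)/(0 + 2*134) - 3243))/(-5256 - 118/39) = (-30168 + 1/(190/(0 + 268) - 3243))/(-205102/39) = (-30168 + 1/(190/268 - 3243))*(-39/205102) = (-30168 + 1/((1/268)*190 - 3243))*(-39/205102) = (-30168 + 1/(95/134 - 3243))*(-39/205102) = (-30168 + 1/(-434467/134))*(-39/205102) = (-30168 - 134/434467)*(-39/205102) = -13107000590/434467*(-39/205102) = 255586511505/44555025317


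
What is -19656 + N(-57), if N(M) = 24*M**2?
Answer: 58320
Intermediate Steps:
-19656 + N(-57) = -19656 + 24*(-57)**2 = -19656 + 24*3249 = -19656 + 77976 = 58320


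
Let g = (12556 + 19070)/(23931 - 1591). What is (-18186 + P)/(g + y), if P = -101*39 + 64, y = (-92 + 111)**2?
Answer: -246421370/4048183 ≈ -60.872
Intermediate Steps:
y = 361 (y = 19**2 = 361)
P = -3875 (P = -3939 + 64 = -3875)
g = 15813/11170 (g = 31626/22340 = 31626*(1/22340) = 15813/11170 ≈ 1.4157)
(-18186 + P)/(g + y) = (-18186 - 3875)/(15813/11170 + 361) = -22061/4048183/11170 = -22061*11170/4048183 = -246421370/4048183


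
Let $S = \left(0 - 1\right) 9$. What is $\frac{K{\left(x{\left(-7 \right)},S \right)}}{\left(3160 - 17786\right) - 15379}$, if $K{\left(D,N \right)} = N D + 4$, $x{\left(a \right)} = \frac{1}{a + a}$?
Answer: $- \frac{13}{84014} \approx -0.00015474$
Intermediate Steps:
$x{\left(a \right)} = \frac{1}{2 a}$
$S = -9$ ($S = \left(-1\right) 9 = -9$)
$K{\left(D,N \right)} = 4 + D N$ ($K{\left(D,N \right)} = D N + 4 = 4 + D N$)
$\frac{K{\left(x{\left(-7 \right)},S \right)}}{\left(3160 - 17786\right) - 15379} = \frac{4 + \frac{1}{2 \left(-7\right)} \left(-9\right)}{\left(3160 - 17786\right) - 15379} = \frac{4 + \frac{1}{2} \left(- \frac{1}{7}\right) \left(-9\right)}{-14626 - 15379} = \frac{4 - - \frac{9}{14}}{-30005} = \left(4 + \frac{9}{14}\right) \left(- \frac{1}{30005}\right) = \frac{65}{14} \left(- \frac{1}{30005}\right) = - \frac{13}{84014}$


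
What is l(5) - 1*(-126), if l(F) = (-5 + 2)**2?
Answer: 135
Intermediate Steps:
l(F) = 9 (l(F) = (-3)**2 = 9)
l(5) - 1*(-126) = 9 - 1*(-126) = 9 + 126 = 135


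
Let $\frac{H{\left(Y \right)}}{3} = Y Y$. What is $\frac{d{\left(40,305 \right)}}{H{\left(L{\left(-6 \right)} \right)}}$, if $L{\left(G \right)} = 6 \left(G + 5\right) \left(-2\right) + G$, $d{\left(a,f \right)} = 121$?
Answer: $\frac{121}{108} \approx 1.1204$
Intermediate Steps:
$L{\left(G \right)} = -60 - 11 G$ ($L{\left(G \right)} = 6 \left(5 + G\right) \left(-2\right) + G = \left(30 + 6 G\right) \left(-2\right) + G = \left(-60 - 12 G\right) + G = -60 - 11 G$)
$H{\left(Y \right)} = 3 Y^{2}$ ($H{\left(Y \right)} = 3 Y Y = 3 Y^{2}$)
$\frac{d{\left(40,305 \right)}}{H{\left(L{\left(-6 \right)} \right)}} = \frac{121}{3 \left(-60 - -66\right)^{2}} = \frac{121}{3 \left(-60 + 66\right)^{2}} = \frac{121}{3 \cdot 6^{2}} = \frac{121}{3 \cdot 36} = \frac{121}{108}$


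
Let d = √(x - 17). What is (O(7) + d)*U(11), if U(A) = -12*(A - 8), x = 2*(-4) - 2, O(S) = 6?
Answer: -216 - 108*I*√3 ≈ -216.0 - 187.06*I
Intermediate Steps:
x = -10 (x = -8 - 2 = -10)
U(A) = 96 - 12*A (U(A) = -12*(-8 + A) = 96 - 12*A)
d = 3*I*√3 (d = √(-10 - 17) = √(-27) = 3*I*√3 ≈ 5.1962*I)
(O(7) + d)*U(11) = (6 + 3*I*√3)*(96 - 12*11) = (6 + 3*I*√3)*(96 - 132) = (6 + 3*I*√3)*(-36) = -216 - 108*I*√3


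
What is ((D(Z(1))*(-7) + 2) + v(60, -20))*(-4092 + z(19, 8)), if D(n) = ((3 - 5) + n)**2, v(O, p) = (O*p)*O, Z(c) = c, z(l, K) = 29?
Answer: 292556315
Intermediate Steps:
v(O, p) = p*O**2
D(n) = (-2 + n)**2
((D(Z(1))*(-7) + 2) + v(60, -20))*(-4092 + z(19, 8)) = (((-2 + 1)**2*(-7) + 2) - 20*60**2)*(-4092 + 29) = (((-1)**2*(-7) + 2) - 20*3600)*(-4063) = ((1*(-7) + 2) - 72000)*(-4063) = ((-7 + 2) - 72000)*(-4063) = (-5 - 72000)*(-4063) = -72005*(-4063) = 292556315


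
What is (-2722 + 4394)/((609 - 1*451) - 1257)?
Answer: -1672/1099 ≈ -1.5214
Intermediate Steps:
(-2722 + 4394)/((609 - 1*451) - 1257) = 1672/((609 - 451) - 1257) = 1672/(158 - 1257) = 1672/(-1099) = 1672*(-1/1099) = -1672/1099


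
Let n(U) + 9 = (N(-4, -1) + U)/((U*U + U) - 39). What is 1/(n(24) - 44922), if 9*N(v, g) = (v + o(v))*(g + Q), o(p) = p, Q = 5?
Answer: -5049/226856435 ≈ -2.2256e-5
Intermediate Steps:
N(v, g) = 2*v*(5 + g)/9 (N(v, g) = ((v + v)*(g + 5))/9 = ((2*v)*(5 + g))/9 = (2*v*(5 + g))/9 = 2*v*(5 + g)/9)
n(U) = -9 + (-32/9 + U)/(-39 + U + U²) (n(U) = -9 + ((2/9)*(-4)*(5 - 1) + U)/((U*U + U) - 39) = -9 + ((2/9)*(-4)*4 + U)/((U² + U) - 39) = -9 + (-32/9 + U)/((U + U²) - 39) = -9 + (-32/9 + U)/(-39 + U + U²))
1/(n(24) - 44922) = 1/((3127/9 - 9*24² - 8*24)/(-39 + 24 + 24²) - 44922) = 1/((3127/9 - 9*576 - 192)/(-39 + 24 + 576) - 44922) = 1/((3127/9 - 5184 - 192)/561 - 44922) = 1/((1/561)*(-45257/9) - 44922) = 1/(-45257/5049 - 44922) = 1/(-226856435/5049) = -5049/226856435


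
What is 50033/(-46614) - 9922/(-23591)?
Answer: -717824395/1099670874 ≈ -0.65276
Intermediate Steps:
50033/(-46614) - 9922/(-23591) = 50033*(-1/46614) - 9922*(-1/23591) = -50033/46614 + 9922/23591 = -717824395/1099670874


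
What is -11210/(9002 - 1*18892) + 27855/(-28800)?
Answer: 105249/632960 ≈ 0.16628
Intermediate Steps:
-11210/(9002 - 1*18892) + 27855/(-28800) = -11210/(9002 - 18892) + 27855*(-1/28800) = -11210/(-9890) - 619/640 = -11210*(-1/9890) - 619/640 = 1121/989 - 619/640 = 105249/632960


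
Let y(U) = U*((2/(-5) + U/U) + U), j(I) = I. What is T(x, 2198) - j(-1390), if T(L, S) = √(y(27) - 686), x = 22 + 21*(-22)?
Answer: 1390 + 2*√370/5 ≈ 1397.7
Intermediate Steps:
x = -440 (x = 22 - 462 = -440)
y(U) = U*(⅗ + U) (y(U) = U*((2*(-⅕) + 1) + U) = U*((-⅖ + 1) + U) = U*(⅗ + U))
T(L, S) = 2*√370/5 (T(L, S) = √((⅕)*27*(3 + 5*27) - 686) = √((⅕)*27*(3 + 135) - 686) = √((⅕)*27*138 - 686) = √(3726/5 - 686) = √(296/5) = 2*√370/5)
T(x, 2198) - j(-1390) = 2*√370/5 - 1*(-1390) = 2*√370/5 + 1390 = 1390 + 2*√370/5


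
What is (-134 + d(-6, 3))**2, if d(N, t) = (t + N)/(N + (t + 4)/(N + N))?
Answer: 111302500/6241 ≈ 17834.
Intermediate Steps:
d(N, t) = (N + t)/(N + (4 + t)/(2*N)) (d(N, t) = (N + t)/(N + (4 + t)/((2*N))) = (N + t)/(N + (4 + t)*(1/(2*N))) = (N + t)/(N + (4 + t)/(2*N)))
(-134 + d(-6, 3))**2 = (-134 + 2*(-6)*(-6 + 3)/(4 + 3 + 2*(-6)**2))**2 = (-134 + 2*(-6)*(-3)/(4 + 3 + 2*36))**2 = (-134 + 2*(-6)*(-3)/(4 + 3 + 72))**2 = (-134 + 2*(-6)*(-3)/79)**2 = (-134 + 2*(-6)*(1/79)*(-3))**2 = (-134 + 36/79)**2 = (-10550/79)**2 = 111302500/6241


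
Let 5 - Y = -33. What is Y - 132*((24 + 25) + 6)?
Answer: -7222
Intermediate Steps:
Y = 38 (Y = 5 - 1*(-33) = 5 + 33 = 38)
Y - 132*((24 + 25) + 6) = 38 - 132*((24 + 25) + 6) = 38 - 132*(49 + 6) = 38 - 132*55 = 38 - 7260 = -7222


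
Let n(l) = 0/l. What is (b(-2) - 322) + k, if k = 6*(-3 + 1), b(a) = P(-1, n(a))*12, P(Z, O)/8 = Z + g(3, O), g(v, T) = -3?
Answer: -718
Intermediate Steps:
n(l) = 0
P(Z, O) = -24 + 8*Z (P(Z, O) = 8*(Z - 3) = 8*(-3 + Z) = -24 + 8*Z)
b(a) = -384 (b(a) = (-24 + 8*(-1))*12 = (-24 - 8)*12 = -32*12 = -384)
k = -12 (k = 6*(-2) = -12)
(b(-2) - 322) + k = (-384 - 322) - 12 = -706 - 12 = -718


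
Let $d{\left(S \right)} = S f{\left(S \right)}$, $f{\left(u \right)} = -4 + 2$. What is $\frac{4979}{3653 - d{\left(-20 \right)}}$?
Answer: $\frac{4979}{3613} \approx 1.3781$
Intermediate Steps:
$f{\left(u \right)} = -2$
$d{\left(S \right)} = - 2 S$ ($d{\left(S \right)} = S \left(-2\right) = - 2 S$)
$\frac{4979}{3653 - d{\left(-20 \right)}} = \frac{4979}{3653 - \left(-2\right) \left(-20\right)} = \frac{4979}{3653 - 40} = \frac{4979}{3613}$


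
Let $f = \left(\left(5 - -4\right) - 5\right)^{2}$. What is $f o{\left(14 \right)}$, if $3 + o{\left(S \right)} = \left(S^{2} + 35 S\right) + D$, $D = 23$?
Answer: $11296$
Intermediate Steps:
$f = 16$ ($f = \left(\left(5 + 4\right) - 5\right)^{2} = \left(9 - 5\right)^{2} = 4^{2} = 16$)
$o{\left(S \right)} = 20 + S^{2} + 35 S$ ($o{\left(S \right)} = -3 + \left(\left(S^{2} + 35 S\right) + 23\right) = -3 + \left(23 + S^{2} + 35 S\right) = 20 + S^{2} + 35 S$)
$f o{\left(14 \right)} = 16 \left(20 + 14^{2} + 35 \cdot 14\right) = 16 \left(20 + 196 + 490\right) = 16 \cdot 706 = 11296$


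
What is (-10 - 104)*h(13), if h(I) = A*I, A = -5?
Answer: 7410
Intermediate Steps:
h(I) = -5*I
(-10 - 104)*h(13) = (-10 - 104)*(-5*13) = -114*(-65) = 7410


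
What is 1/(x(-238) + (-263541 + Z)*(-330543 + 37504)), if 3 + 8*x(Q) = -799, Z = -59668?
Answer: 4/378851368203 ≈ 1.0558e-11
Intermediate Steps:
x(Q) = -401/4 (x(Q) = -3/8 + (⅛)*(-799) = -3/8 - 799/8 = -401/4)
1/(x(-238) + (-263541 + Z)*(-330543 + 37504)) = 1/(-401/4 + (-263541 - 59668)*(-330543 + 37504)) = 1/(-401/4 - 323209*(-293039)) = 1/(-401/4 + 94712842151) = 1/(378851368203/4) = 4/378851368203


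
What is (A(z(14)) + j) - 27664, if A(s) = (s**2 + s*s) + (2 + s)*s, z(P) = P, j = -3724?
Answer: -30772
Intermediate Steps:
A(s) = 2*s**2 + s*(2 + s) (A(s) = (s**2 + s**2) + s*(2 + s) = 2*s**2 + s*(2 + s))
(A(z(14)) + j) - 27664 = (14*(2 + 3*14) - 3724) - 27664 = (14*(2 + 42) - 3724) - 27664 = (14*44 - 3724) - 27664 = (616 - 3724) - 27664 = -3108 - 27664 = -30772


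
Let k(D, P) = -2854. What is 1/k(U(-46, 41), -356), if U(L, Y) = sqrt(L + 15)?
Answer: -1/2854 ≈ -0.00035039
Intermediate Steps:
U(L, Y) = sqrt(15 + L)
1/k(U(-46, 41), -356) = 1/(-2854) = -1/2854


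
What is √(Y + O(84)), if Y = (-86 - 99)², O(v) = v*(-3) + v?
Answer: √34057 ≈ 184.55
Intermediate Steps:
O(v) = -2*v (O(v) = -3*v + v = -2*v)
Y = 34225 (Y = (-185)² = 34225)
√(Y + O(84)) = √(34225 - 2*84) = √(34225 - 168) = √34057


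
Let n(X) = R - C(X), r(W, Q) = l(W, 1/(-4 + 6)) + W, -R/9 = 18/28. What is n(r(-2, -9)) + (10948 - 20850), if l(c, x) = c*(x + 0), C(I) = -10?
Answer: -138569/14 ≈ -9897.8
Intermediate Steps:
R = -81/14 (R = -162/28 = -9*9/14 = -81/14 ≈ -5.7857)
l(c, x) = c*x
r(W, Q) = 3*W/2 (r(W, Q) = W/(-4 + 6) + W = W/2 + W = 3*W/2)
n(X) = 59/14 (n(X) = -81/14 - 1*(-10) = -81/14 + 10 = 59/14)
n(r(-2, -9)) + (10948 - 20850) = 59/14 + (10948 - 20850) = 59/14 - 9902 = -138569/14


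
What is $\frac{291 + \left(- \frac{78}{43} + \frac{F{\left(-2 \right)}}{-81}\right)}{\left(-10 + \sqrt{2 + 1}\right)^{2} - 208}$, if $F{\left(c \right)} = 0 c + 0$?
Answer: $- \frac{17409}{5633} + \frac{3316 \sqrt{3}}{5633} \approx -2.0709$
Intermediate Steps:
$F{\left(c \right)} = 0$ ($F{\left(c \right)} = 0 + 0 = 0$)
$\frac{291 + \left(- \frac{78}{43} + \frac{F{\left(-2 \right)}}{-81}\right)}{\left(-10 + \sqrt{2 + 1}\right)^{2} - 208} = \frac{291 + \left(- \frac{78}{43} + \frac{0}{-81}\right)}{\left(-10 + \sqrt{2 + 1}\right)^{2} - 208} = \frac{291 + \left(\left(-78\right) \frac{1}{43} + 0 \left(- \frac{1}{81}\right)\right)}{\left(-10 + \sqrt{3}\right)^{2} - 208} = \frac{291 + \left(- \frac{78}{43} + 0\right)}{-208 + \left(-10 + \sqrt{3}\right)^{2}} = \frac{291 - \frac{78}{43}}{-208 + \left(-10 + \sqrt{3}\right)^{2}} = \frac{12435}{43 \left(-208 + \left(-10 + \sqrt{3}\right)^{2}\right)}$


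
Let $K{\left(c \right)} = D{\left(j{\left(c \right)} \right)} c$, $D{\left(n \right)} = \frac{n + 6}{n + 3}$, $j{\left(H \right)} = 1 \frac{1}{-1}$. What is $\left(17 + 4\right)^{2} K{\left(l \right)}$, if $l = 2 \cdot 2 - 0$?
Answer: $4410$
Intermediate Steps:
$l = 4$ ($l = 4 + 0 = 4$)
$j{\left(H \right)} = -1$ ($j{\left(H \right)} = 1 \left(-1\right) = -1$)
$D{\left(n \right)} = \frac{6 + n}{3 + n}$
$K{\left(c \right)} = \frac{5 c}{2}$ ($K{\left(c \right)} = \frac{6 - 1}{3 - 1} c = \frac{1}{2} \cdot 5 c = \frac{5 c}{2}$)
$\left(17 + 4\right)^{2} K{\left(l \right)} = \left(17 + 4\right)^{2} \cdot \frac{5}{2} \cdot 4 = 21^{2} \cdot 10 = 441 \cdot 10 = 4410$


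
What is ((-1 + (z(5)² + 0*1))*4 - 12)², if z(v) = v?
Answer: 7056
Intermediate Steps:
((-1 + (z(5)² + 0*1))*4 - 12)² = ((-1 + (5² + 0*1))*4 - 12)² = ((-1 + (25 + 0))*4 - 12)² = ((-1 + 25)*4 - 12)² = (24*4 - 12)² = (96 - 12)² = 84² = 7056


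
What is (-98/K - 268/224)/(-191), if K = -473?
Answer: 26203/5059208 ≈ 0.0051793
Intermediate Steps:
(-98/K - 268/224)/(-191) = (-98/(-473) - 268/224)/(-191) = (-98*(-1/473) - 268*1/224)*(-1/191) = (98/473 - 67/56)*(-1/191) = -26203/26488*(-1/191) = 26203/5059208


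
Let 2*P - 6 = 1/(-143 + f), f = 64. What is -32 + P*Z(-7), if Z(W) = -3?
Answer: -6475/158 ≈ -40.981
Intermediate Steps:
P = 473/158 (P = 3 + 1/(2*(-143 + 64)) = 3 + (1/2)/(-79) = 3 + (1/2)*(-1/79) = 3 - 1/158 = 473/158 ≈ 2.9937)
-32 + P*Z(-7) = -32 + (473/158)*(-3) = -32 - 1419/158 = -6475/158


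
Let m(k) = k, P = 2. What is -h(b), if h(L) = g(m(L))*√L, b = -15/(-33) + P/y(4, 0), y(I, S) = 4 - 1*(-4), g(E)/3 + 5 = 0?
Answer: 15*√341/22 ≈ 12.591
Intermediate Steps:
g(E) = -15 (g(E) = -15 + 3*0 = -15 + 0 = -15)
y(I, S) = 8 (y(I, S) = 4 + 4 = 8)
b = 31/44 (b = -15/(-33) + 2/8 = -15*(-1/33) + 2*(⅛) = 5/11 + ¼ = 31/44 ≈ 0.70455)
h(L) = -15*√L
-h(b) = -(-15)*√(31/44) = -(-15)*√341/22 = 15*√341/22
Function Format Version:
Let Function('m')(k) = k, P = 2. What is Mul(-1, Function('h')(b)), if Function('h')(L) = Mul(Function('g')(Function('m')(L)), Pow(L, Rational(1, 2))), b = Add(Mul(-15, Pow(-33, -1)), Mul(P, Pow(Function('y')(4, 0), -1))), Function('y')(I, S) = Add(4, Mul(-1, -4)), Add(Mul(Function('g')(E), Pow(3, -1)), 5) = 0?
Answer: Mul(Rational(15, 22), Pow(341, Rational(1, 2))) ≈ 12.591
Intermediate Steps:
Function('g')(E) = -15 (Function('g')(E) = Add(-15, Mul(3, 0)) = Add(-15, 0) = -15)
Function('y')(I, S) = 8 (Function('y')(I, S) = Add(4, 4) = 8)
b = Rational(31, 44) (b = Add(Mul(-15, Pow(-33, -1)), Mul(2, Pow(8, -1))) = Add(Mul(-15, Rational(-1, 33)), Mul(2, Rational(1, 8))) = Add(Rational(5, 11), Rational(1, 4)) = Rational(31, 44) ≈ 0.70455)
Function('h')(L) = Mul(-15, Pow(L, Rational(1, 2)))
Mul(-1, Function('h')(b)) = Mul(-1, Mul(-15, Pow(Rational(31, 44), Rational(1, 2)))) = Mul(-1, Mul(-15, Mul(Rational(1, 22), Pow(341, Rational(1, 2))))) = Mul(-1, Mul(Rational(-15, 22), Pow(341, Rational(1, 2)))) = Mul(Rational(15, 22), Pow(341, Rational(1, 2)))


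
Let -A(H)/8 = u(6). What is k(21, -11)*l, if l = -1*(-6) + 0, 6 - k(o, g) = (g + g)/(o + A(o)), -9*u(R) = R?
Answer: 3240/79 ≈ 41.013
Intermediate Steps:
u(R) = -R/9
A(H) = 16/3 (A(H) = -(-8)*6/9 = -8*(-⅔) = 16/3)
k(o, g) = 6 - 2*g/(16/3 + o) (k(o, g) = 6 - (g + g)/(o + 16/3) = 6 - 2*g/(16/3 + o))
l = 6 (l = 6 + 0 = 6)
k(21, -11)*l = (6*(16 - 1*(-11) + 3*21)/(16 + 3*21))*6 = (6*(16 + 11 + 63)/(16 + 63))*6 = (6*90/79)*6 = (6*(1/79)*90)*6 = (540/79)*6 = 3240/79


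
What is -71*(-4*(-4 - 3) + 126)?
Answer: -10934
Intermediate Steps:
-71*(-4*(-4 - 3) + 126) = -71*(-4*(-7) + 126) = -71*(28 + 126) = -71*154 = -10934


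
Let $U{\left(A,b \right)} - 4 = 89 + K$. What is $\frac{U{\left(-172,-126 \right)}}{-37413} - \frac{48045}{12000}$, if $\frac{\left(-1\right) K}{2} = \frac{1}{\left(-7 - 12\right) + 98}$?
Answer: $- \frac{9472749281}{2364501600} \approx -4.0062$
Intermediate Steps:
$K = - \frac{2}{79}$ ($K = - \frac{2}{\left(-7 - 12\right) + 98} = - \frac{2}{-19 + 98} = - \frac{2}{79} \approx -0.025316$)
$U{\left(A,b \right)} = \frac{7345}{79}$ ($U{\left(A,b \right)} = 4 + \left(89 - \frac{2}{79}\right) = 4 + \frac{7029}{79} = \frac{7345}{79}$)
$\frac{U{\left(-172,-126 \right)}}{-37413} - \frac{48045}{12000} = \frac{7345}{79 \left(-37413\right)} - \frac{48045}{12000} = \frac{7345}{79} \left(- \frac{1}{37413}\right) - \frac{3203}{800} = - \frac{7345}{2955627} - \frac{3203}{800} = - \frac{9472749281}{2364501600}$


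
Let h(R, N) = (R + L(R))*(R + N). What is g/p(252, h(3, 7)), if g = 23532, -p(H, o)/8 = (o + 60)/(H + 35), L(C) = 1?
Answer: -1688421/200 ≈ -8442.1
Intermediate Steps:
h(R, N) = (1 + R)*(N + R) (h(R, N) = (R + 1)*(R + N) = (1 + R)*(N + R))
p(H, o) = -8*(60 + o)/(35 + H) (p(H, o) = -8*(o + 60)/(H + 35) = -8*(60 + o)/(35 + H))
g/p(252, h(3, 7)) = 23532/((8*(-60 - (7 + 3 + 3**2 + 7*3))/(35 + 252))) = 23532/((8*(-60 - (7 + 3 + 9 + 21))/287)) = 23532/((8*(1/287)*(-60 - 1*40))) = 23532/((8*(1/287)*(-60 - 40))) = 23532/((8*(1/287)*(-100))) = 23532/(-800/287) = 23532*(-287/800) = -1688421/200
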